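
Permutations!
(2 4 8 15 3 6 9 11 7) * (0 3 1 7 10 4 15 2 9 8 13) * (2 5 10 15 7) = [3, 2, 7, 6, 13, 10, 8, 9, 5, 11, 4, 15, 12, 0, 14, 1] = (0 3 6 8 5 10 4 13)(1 2 7 9 11 15)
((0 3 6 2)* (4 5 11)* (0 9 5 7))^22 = ((0 3 6 2 9 5 11 4 7))^22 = (0 9 7 2 4 6 11 3 5)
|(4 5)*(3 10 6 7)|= |(3 10 6 7)(4 5)|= 4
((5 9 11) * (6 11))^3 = ((5 9 6 11))^3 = (5 11 6 9)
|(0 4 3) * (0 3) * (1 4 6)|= |(0 6 1 4)|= 4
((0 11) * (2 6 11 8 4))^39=((0 8 4 2 6 11))^39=(0 2)(4 11)(6 8)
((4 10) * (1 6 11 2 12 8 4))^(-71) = (1 6 11 2 12 8 4 10)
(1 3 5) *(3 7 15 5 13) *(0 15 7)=(0 15 5 1)(3 13)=[15, 0, 2, 13, 4, 1, 6, 7, 8, 9, 10, 11, 12, 3, 14, 5]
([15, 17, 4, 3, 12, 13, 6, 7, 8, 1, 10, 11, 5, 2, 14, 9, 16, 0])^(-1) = [17, 9, 13, 3, 2, 12, 6, 7, 8, 15, 10, 11, 4, 5, 14, 0, 16, 1]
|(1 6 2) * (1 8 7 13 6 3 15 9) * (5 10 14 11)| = |(1 3 15 9)(2 8 7 13 6)(5 10 14 11)| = 20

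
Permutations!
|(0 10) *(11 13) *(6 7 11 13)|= 6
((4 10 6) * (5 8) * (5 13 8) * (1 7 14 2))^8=((1 7 14 2)(4 10 6)(8 13))^8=(14)(4 6 10)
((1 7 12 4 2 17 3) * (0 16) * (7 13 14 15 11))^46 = (1 14 11 12 2 3 13 15 7 4 17)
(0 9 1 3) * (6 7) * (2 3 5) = (0 9 1 5 2 3)(6 7) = [9, 5, 3, 0, 4, 2, 7, 6, 8, 1]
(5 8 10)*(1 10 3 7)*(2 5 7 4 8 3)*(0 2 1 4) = (0 2 5 3)(1 10 7 4 8) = [2, 10, 5, 0, 8, 3, 6, 4, 1, 9, 7]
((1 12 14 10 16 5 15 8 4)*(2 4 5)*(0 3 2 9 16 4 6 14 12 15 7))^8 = ((0 3 2 6 14 10 4 1 15 8 5 7)(9 16))^8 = (16)(0 15 14)(1 6 7)(2 5 4)(3 8 10)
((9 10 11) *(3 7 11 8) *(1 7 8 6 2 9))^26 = (1 11 7)(2 10)(6 9)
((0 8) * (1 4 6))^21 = (0 8)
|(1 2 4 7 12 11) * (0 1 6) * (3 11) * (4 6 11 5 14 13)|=|(0 1 2 6)(3 5 14 13 4 7 12)|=28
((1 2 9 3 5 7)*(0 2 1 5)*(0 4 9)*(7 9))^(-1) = ((0 2)(3 4 7 5 9))^(-1) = (0 2)(3 9 5 7 4)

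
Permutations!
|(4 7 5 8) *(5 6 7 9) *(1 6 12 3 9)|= |(1 6 7 12 3 9 5 8 4)|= 9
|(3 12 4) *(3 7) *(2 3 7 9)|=|(2 3 12 4 9)|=5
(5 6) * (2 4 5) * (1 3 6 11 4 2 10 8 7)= (1 3 6 10 8 7)(4 5 11)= [0, 3, 2, 6, 5, 11, 10, 1, 7, 9, 8, 4]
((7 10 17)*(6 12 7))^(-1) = ((6 12 7 10 17))^(-1) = (6 17 10 7 12)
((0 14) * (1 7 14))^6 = (0 7)(1 14)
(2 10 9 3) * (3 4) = [0, 1, 10, 2, 3, 5, 6, 7, 8, 4, 9] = (2 10 9 4 3)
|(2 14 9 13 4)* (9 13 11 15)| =12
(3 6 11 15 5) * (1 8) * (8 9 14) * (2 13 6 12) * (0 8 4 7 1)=(0 8)(1 9 14 4 7)(2 13 6 11 15 5 3 12)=[8, 9, 13, 12, 7, 3, 11, 1, 0, 14, 10, 15, 2, 6, 4, 5]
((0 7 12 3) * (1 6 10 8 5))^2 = (0 12)(1 10 5 6 8)(3 7)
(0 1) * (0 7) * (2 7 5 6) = [1, 5, 7, 3, 4, 6, 2, 0] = (0 1 5 6 2 7)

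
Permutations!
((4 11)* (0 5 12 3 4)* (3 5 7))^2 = ((0 7 3 4 11)(5 12))^2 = (12)(0 3 11 7 4)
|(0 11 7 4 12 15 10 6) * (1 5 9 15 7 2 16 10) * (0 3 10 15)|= 24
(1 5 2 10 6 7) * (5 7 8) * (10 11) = (1 7)(2 11 10 6 8 5) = [0, 7, 11, 3, 4, 2, 8, 1, 5, 9, 6, 10]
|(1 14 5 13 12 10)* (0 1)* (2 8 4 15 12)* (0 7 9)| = |(0 1 14 5 13 2 8 4 15 12 10 7 9)| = 13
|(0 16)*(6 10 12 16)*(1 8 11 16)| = |(0 6 10 12 1 8 11 16)| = 8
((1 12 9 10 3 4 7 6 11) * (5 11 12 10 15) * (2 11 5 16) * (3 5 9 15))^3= ((1 10 5 9 3 4 7 6 12 15 16 2 11))^3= (1 9 7 15 11 5 4 12 2 10 3 6 16)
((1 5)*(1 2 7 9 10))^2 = (1 2 9)(5 7 10)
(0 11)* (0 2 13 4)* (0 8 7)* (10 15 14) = (0 11 2 13 4 8 7)(10 15 14) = [11, 1, 13, 3, 8, 5, 6, 0, 7, 9, 15, 2, 12, 4, 10, 14]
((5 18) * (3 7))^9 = (3 7)(5 18)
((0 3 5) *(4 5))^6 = ((0 3 4 5))^6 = (0 4)(3 5)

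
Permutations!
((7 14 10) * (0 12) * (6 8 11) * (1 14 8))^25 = (0 12)(1 8 14 11 10 6 7)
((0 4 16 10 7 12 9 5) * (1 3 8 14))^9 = (0 4 16 10 7 12 9 5)(1 3 8 14)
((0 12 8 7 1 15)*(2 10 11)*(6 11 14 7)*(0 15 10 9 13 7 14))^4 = (15)(0 11 7 12 2 1 8 9 10 6 13)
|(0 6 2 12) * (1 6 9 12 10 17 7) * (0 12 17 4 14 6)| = |(0 9 17 7 1)(2 10 4 14 6)| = 5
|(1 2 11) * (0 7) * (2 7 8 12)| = 7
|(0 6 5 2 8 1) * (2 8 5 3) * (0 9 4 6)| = 8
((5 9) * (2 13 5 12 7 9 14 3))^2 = (2 5 3 13 14)(7 12 9)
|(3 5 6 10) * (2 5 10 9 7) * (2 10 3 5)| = |(5 6 9 7 10)| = 5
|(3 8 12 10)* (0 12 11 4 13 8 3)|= |(0 12 10)(4 13 8 11)|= 12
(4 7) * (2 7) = (2 7 4) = [0, 1, 7, 3, 2, 5, 6, 4]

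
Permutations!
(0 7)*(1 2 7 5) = (0 5 1 2 7) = [5, 2, 7, 3, 4, 1, 6, 0]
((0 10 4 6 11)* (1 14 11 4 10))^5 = (0 1 14 11)(4 6)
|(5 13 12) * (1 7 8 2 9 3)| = 6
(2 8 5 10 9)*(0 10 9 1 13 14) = (0 10 1 13 14)(2 8 5 9) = [10, 13, 8, 3, 4, 9, 6, 7, 5, 2, 1, 11, 12, 14, 0]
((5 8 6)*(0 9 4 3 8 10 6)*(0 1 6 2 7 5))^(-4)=((0 9 4 3 8 1 6)(2 7 5 10))^(-4)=(10)(0 3 6 4 1 9 8)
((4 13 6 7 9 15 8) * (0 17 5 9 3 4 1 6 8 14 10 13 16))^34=(0 15 8 3 17 14 1 4 5 10 6 16 9 13 7)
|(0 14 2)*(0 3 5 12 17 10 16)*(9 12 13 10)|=24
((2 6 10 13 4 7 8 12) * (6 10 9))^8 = (2 10 13 4 7 8 12)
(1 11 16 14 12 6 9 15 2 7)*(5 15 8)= (1 11 16 14 12 6 9 8 5 15 2 7)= [0, 11, 7, 3, 4, 15, 9, 1, 5, 8, 10, 16, 6, 13, 12, 2, 14]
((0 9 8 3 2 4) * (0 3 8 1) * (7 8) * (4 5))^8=(0 1 9)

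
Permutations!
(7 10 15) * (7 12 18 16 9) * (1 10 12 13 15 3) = [0, 10, 2, 1, 4, 5, 6, 12, 8, 7, 3, 11, 18, 15, 14, 13, 9, 17, 16] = (1 10 3)(7 12 18 16 9)(13 15)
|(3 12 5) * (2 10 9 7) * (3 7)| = 7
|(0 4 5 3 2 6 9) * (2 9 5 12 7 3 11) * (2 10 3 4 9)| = 6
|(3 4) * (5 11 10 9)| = 4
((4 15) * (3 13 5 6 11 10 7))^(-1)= ((3 13 5 6 11 10 7)(4 15))^(-1)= (3 7 10 11 6 5 13)(4 15)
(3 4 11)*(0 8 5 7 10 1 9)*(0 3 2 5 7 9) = (0 8 7 10 1)(2 5 9 3 4 11) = [8, 0, 5, 4, 11, 9, 6, 10, 7, 3, 1, 2]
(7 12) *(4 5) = [0, 1, 2, 3, 5, 4, 6, 12, 8, 9, 10, 11, 7] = (4 5)(7 12)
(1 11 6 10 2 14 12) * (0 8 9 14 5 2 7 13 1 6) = (0 8 9 14 12 6 10 7 13 1 11)(2 5) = [8, 11, 5, 3, 4, 2, 10, 13, 9, 14, 7, 0, 6, 1, 12]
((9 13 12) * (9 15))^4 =(15)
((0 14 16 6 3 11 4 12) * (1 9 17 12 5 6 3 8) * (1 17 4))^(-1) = (0 12 17 8 6 5 4 9 1 11 3 16 14)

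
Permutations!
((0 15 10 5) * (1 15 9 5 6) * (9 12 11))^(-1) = ((0 12 11 9 5)(1 15 10 6))^(-1) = (0 5 9 11 12)(1 6 10 15)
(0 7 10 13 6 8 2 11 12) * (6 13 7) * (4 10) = [6, 1, 11, 3, 10, 5, 8, 4, 2, 9, 7, 12, 0, 13] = (13)(0 6 8 2 11 12)(4 10 7)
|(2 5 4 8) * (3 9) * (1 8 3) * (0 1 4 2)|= 6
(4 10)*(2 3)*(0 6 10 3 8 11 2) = (0 6 10 4 3)(2 8 11) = [6, 1, 8, 0, 3, 5, 10, 7, 11, 9, 4, 2]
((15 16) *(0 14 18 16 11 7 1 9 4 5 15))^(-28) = (18) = ((0 14 18 16)(1 9 4 5 15 11 7))^(-28)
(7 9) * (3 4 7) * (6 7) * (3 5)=[0, 1, 2, 4, 6, 3, 7, 9, 8, 5]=(3 4 6 7 9 5)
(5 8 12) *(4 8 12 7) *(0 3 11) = [3, 1, 2, 11, 8, 12, 6, 4, 7, 9, 10, 0, 5] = (0 3 11)(4 8 7)(5 12)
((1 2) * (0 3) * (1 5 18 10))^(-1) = (0 3)(1 10 18 5 2)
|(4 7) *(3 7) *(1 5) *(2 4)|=|(1 5)(2 4 3 7)|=4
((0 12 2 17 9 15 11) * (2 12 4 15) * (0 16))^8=(0 11 4 16 15)(2 9 17)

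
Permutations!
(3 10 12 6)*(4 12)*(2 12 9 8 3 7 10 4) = (2 12 6 7 10)(3 4 9 8) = [0, 1, 12, 4, 9, 5, 7, 10, 3, 8, 2, 11, 6]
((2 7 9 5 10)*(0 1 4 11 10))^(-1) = ((0 1 4 11 10 2 7 9 5))^(-1) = (0 5 9 7 2 10 11 4 1)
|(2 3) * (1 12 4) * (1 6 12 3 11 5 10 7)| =|(1 3 2 11 5 10 7)(4 6 12)| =21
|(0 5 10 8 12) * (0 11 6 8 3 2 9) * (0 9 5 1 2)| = 12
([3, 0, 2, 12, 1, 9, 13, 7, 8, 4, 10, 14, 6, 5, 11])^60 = (14)(0 9 6)(1 5 12)(3 4 13)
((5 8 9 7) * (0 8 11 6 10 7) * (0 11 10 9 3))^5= ((0 8 3)(5 10 7)(6 9 11))^5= (0 3 8)(5 7 10)(6 11 9)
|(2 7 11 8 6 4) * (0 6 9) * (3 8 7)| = 14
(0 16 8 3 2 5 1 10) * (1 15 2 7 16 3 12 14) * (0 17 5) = (0 3 7 16 8 12 14 1 10 17 5 15 2) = [3, 10, 0, 7, 4, 15, 6, 16, 12, 9, 17, 11, 14, 13, 1, 2, 8, 5]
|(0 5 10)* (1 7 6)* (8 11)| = 6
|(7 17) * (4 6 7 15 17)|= 6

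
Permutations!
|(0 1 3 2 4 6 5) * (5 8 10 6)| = 6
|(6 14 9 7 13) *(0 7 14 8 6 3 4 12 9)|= 8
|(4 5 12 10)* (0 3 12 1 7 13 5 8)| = |(0 3 12 10 4 8)(1 7 13 5)| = 12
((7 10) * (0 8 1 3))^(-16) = ((0 8 1 3)(7 10))^(-16) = (10)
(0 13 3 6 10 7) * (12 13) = (0 12 13 3 6 10 7) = [12, 1, 2, 6, 4, 5, 10, 0, 8, 9, 7, 11, 13, 3]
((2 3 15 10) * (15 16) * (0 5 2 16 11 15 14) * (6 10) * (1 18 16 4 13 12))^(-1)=(0 14 16 18 1 12 13 4 10 6 15 11 3 2 5)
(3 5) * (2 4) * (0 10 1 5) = (0 10 1 5 3)(2 4) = [10, 5, 4, 0, 2, 3, 6, 7, 8, 9, 1]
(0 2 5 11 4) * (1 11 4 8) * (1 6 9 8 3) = (0 2 5 4)(1 11 3)(6 9 8) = [2, 11, 5, 1, 0, 4, 9, 7, 6, 8, 10, 3]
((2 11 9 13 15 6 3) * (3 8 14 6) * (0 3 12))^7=((0 3 2 11 9 13 15 12)(6 8 14))^7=(0 12 15 13 9 11 2 3)(6 8 14)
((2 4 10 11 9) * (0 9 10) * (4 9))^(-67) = ((0 4)(2 9)(10 11))^(-67) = (0 4)(2 9)(10 11)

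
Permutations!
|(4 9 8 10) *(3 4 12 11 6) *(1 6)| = |(1 6 3 4 9 8 10 12 11)| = 9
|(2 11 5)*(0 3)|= 6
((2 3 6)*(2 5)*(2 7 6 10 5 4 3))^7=((3 10 5 7 6 4))^7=(3 10 5 7 6 4)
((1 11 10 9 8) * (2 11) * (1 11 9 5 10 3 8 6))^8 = (3 11 8)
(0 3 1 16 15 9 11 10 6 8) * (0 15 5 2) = (0 3 1 16 5 2)(6 8 15 9 11 10) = [3, 16, 0, 1, 4, 2, 8, 7, 15, 11, 6, 10, 12, 13, 14, 9, 5]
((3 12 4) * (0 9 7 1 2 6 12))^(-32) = (0 2 3 1 4 7 12 9 6)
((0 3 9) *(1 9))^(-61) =((0 3 1 9))^(-61) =(0 9 1 3)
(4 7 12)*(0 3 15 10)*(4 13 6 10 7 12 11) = [3, 1, 2, 15, 12, 5, 10, 11, 8, 9, 0, 4, 13, 6, 14, 7] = (0 3 15 7 11 4 12 13 6 10)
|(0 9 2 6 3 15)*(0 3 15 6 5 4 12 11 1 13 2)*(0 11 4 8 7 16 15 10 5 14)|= 56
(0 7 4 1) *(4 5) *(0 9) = (0 7 5 4 1 9) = [7, 9, 2, 3, 1, 4, 6, 5, 8, 0]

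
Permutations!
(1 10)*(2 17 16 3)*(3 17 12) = (1 10)(2 12 3)(16 17) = [0, 10, 12, 2, 4, 5, 6, 7, 8, 9, 1, 11, 3, 13, 14, 15, 17, 16]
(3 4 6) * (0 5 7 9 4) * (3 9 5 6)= [6, 1, 2, 0, 3, 7, 9, 5, 8, 4]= (0 6 9 4 3)(5 7)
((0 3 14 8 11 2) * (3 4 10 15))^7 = ((0 4 10 15 3 14 8 11 2))^7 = (0 11 14 15 4 2 8 3 10)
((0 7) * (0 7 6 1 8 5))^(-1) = (0 5 8 1 6) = ((0 6 1 8 5))^(-1)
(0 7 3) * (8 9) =(0 7 3)(8 9) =[7, 1, 2, 0, 4, 5, 6, 3, 9, 8]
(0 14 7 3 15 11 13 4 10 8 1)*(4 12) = (0 14 7 3 15 11 13 12 4 10 8 1) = [14, 0, 2, 15, 10, 5, 6, 3, 1, 9, 8, 13, 4, 12, 7, 11]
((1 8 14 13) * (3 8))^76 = (1 3 8 14 13)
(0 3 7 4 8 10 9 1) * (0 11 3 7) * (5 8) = (0 7 4 5 8 10 9 1 11 3) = [7, 11, 2, 0, 5, 8, 6, 4, 10, 1, 9, 3]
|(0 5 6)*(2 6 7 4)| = 6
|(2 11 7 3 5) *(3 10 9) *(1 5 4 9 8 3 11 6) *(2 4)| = |(1 5 4 9 11 7 10 8 3 2 6)| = 11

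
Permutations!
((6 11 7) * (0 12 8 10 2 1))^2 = ((0 12 8 10 2 1)(6 11 7))^2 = (0 8 2)(1 12 10)(6 7 11)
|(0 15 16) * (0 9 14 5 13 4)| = 8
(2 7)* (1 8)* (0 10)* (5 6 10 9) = (0 9 5 6 10)(1 8)(2 7) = [9, 8, 7, 3, 4, 6, 10, 2, 1, 5, 0]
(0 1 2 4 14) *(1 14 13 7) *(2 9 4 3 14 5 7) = (0 5 7 1 9 4 13 2 3 14) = [5, 9, 3, 14, 13, 7, 6, 1, 8, 4, 10, 11, 12, 2, 0]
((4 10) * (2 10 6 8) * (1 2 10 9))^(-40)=((1 2 9)(4 6 8 10))^(-40)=(10)(1 9 2)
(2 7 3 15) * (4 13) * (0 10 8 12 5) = [10, 1, 7, 15, 13, 0, 6, 3, 12, 9, 8, 11, 5, 4, 14, 2] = (0 10 8 12 5)(2 7 3 15)(4 13)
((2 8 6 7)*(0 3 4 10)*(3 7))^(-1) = (0 10 4 3 6 8 2 7)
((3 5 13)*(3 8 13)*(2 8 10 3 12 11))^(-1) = (2 11 12 5 3 10 13 8) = ((2 8 13 10 3 5 12 11))^(-1)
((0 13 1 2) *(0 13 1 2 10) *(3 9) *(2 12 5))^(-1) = ((0 1 10)(2 13 12 5)(3 9))^(-1) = (0 10 1)(2 5 12 13)(3 9)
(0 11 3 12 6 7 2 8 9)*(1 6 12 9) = (12)(0 11 3 9)(1 6 7 2 8) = [11, 6, 8, 9, 4, 5, 7, 2, 1, 0, 10, 3, 12]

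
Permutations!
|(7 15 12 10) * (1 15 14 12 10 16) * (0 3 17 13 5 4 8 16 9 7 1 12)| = |(0 3 17 13 5 4 8 16 12 9 7 14)(1 15 10)| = 12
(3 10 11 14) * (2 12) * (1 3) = [0, 3, 12, 10, 4, 5, 6, 7, 8, 9, 11, 14, 2, 13, 1] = (1 3 10 11 14)(2 12)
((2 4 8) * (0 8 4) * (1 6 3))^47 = (0 2 8)(1 3 6)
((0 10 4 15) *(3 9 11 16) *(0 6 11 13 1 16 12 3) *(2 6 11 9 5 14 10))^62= (0 16 1 13 9 6 2)(3 11 4 14)(5 12 15 10)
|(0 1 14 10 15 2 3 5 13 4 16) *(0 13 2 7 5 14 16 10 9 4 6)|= 45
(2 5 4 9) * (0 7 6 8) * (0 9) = (0 7 6 8 9 2 5 4) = [7, 1, 5, 3, 0, 4, 8, 6, 9, 2]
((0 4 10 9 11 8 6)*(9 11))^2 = (0 10 8)(4 11 6)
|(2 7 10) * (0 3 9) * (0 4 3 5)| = 6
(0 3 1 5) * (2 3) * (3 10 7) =(0 2 10 7 3 1 5) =[2, 5, 10, 1, 4, 0, 6, 3, 8, 9, 7]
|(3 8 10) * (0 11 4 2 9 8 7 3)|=|(0 11 4 2 9 8 10)(3 7)|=14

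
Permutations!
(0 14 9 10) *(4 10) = (0 14 9 4 10) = [14, 1, 2, 3, 10, 5, 6, 7, 8, 4, 0, 11, 12, 13, 9]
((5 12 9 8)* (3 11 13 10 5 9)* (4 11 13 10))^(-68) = (3 4 10 12 13 11 5)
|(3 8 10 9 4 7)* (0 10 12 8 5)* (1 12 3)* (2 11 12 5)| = 35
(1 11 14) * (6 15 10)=[0, 11, 2, 3, 4, 5, 15, 7, 8, 9, 6, 14, 12, 13, 1, 10]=(1 11 14)(6 15 10)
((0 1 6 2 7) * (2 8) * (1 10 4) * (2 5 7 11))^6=((0 10 4 1 6 8 5 7)(2 11))^6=(11)(0 5 6 4)(1 10 7 8)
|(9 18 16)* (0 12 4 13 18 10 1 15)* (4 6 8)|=12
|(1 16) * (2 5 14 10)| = |(1 16)(2 5 14 10)| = 4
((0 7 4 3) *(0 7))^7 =(3 7 4)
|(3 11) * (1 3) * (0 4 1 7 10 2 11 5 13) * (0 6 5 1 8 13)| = |(0 4 8 13 6 5)(1 3)(2 11 7 10)| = 12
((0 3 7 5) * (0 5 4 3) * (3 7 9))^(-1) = (3 9)(4 7)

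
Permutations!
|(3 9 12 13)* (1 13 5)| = 6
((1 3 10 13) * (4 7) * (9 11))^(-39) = ((1 3 10 13)(4 7)(9 11))^(-39) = (1 3 10 13)(4 7)(9 11)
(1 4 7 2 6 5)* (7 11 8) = [0, 4, 6, 3, 11, 1, 5, 2, 7, 9, 10, 8] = (1 4 11 8 7 2 6 5)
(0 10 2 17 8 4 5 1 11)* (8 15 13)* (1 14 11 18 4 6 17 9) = [10, 18, 9, 3, 5, 14, 17, 7, 6, 1, 2, 0, 12, 8, 11, 13, 16, 15, 4] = (0 10 2 9 1 18 4 5 14 11)(6 17 15 13 8)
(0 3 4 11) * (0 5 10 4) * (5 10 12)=(0 3)(4 11 10)(5 12)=[3, 1, 2, 0, 11, 12, 6, 7, 8, 9, 4, 10, 5]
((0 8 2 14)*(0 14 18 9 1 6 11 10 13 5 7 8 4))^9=(0 4)(1 18 8 5 10 6 9 2 7 13 11)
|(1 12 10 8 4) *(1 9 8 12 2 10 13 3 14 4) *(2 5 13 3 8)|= |(1 5 13 8)(2 10 12 3 14 4 9)|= 28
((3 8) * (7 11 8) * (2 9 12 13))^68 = ((2 9 12 13)(3 7 11 8))^68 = (13)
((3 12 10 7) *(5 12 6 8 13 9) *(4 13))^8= ((3 6 8 4 13 9 5 12 10 7))^8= (3 10 5 13 8)(4 6 7 12 9)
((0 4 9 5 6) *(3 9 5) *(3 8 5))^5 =((0 4 3 9 8 5 6))^5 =(0 5 9 4 6 8 3)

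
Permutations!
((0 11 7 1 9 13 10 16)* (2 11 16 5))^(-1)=(0 16)(1 7 11 2 5 10 13 9)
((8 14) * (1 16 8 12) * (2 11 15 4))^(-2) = ((1 16 8 14 12)(2 11 15 4))^(-2) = (1 14 16 12 8)(2 15)(4 11)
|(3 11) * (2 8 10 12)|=4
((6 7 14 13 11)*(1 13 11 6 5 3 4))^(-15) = ((1 13 6 7 14 11 5 3 4))^(-15) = (1 7 5)(3 13 14)(4 6 11)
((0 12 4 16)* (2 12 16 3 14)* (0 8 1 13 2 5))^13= (0 8 13 12 3 5 16 1 2 4 14)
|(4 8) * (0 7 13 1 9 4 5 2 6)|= 10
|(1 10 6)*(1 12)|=4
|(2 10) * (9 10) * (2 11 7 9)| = 4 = |(7 9 10 11)|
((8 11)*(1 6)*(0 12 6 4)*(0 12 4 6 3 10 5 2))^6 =((0 4 12 3 10 5 2)(1 6)(8 11))^6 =(0 2 5 10 3 12 4)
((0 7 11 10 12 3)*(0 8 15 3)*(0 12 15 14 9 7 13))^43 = (0 13)(3 9 10 8 7 15 14 11)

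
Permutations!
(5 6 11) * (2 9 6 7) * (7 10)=(2 9 6 11 5 10 7)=[0, 1, 9, 3, 4, 10, 11, 2, 8, 6, 7, 5]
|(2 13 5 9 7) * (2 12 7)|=|(2 13 5 9)(7 12)|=4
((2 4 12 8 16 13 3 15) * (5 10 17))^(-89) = (2 15 3 13 16 8 12 4)(5 10 17)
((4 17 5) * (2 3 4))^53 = ((2 3 4 17 5))^53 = (2 17 3 5 4)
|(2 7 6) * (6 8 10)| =|(2 7 8 10 6)| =5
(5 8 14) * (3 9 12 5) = (3 9 12 5 8 14) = [0, 1, 2, 9, 4, 8, 6, 7, 14, 12, 10, 11, 5, 13, 3]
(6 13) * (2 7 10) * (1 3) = [0, 3, 7, 1, 4, 5, 13, 10, 8, 9, 2, 11, 12, 6] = (1 3)(2 7 10)(6 13)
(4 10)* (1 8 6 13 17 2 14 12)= (1 8 6 13 17 2 14 12)(4 10)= [0, 8, 14, 3, 10, 5, 13, 7, 6, 9, 4, 11, 1, 17, 12, 15, 16, 2]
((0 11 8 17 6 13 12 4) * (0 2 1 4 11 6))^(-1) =((0 6 13 12 11 8 17)(1 4 2))^(-1) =(0 17 8 11 12 13 6)(1 2 4)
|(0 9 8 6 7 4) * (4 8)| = 3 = |(0 9 4)(6 7 8)|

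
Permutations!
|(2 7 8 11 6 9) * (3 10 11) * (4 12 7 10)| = |(2 10 11 6 9)(3 4 12 7 8)| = 5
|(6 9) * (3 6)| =|(3 6 9)| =3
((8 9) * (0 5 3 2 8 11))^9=((0 5 3 2 8 9 11))^9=(0 3 8 11 5 2 9)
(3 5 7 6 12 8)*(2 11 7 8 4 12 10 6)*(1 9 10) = (1 9 10 6)(2 11 7)(3 5 8)(4 12) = [0, 9, 11, 5, 12, 8, 1, 2, 3, 10, 6, 7, 4]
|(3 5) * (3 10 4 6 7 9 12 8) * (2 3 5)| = 8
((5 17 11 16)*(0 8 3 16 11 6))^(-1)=((0 8 3 16 5 17 6))^(-1)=(0 6 17 5 16 3 8)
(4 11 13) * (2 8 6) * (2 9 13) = (2 8 6 9 13 4 11) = [0, 1, 8, 3, 11, 5, 9, 7, 6, 13, 10, 2, 12, 4]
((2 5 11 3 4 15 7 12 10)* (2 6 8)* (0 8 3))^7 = ((0 8 2 5 11)(3 4 15 7 12 10 6))^7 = (15)(0 2 11 8 5)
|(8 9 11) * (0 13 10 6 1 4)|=6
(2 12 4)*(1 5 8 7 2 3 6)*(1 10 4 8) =[0, 5, 12, 6, 3, 1, 10, 2, 7, 9, 4, 11, 8] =(1 5)(2 12 8 7)(3 6 10 4)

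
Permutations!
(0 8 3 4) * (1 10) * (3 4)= (0 8 4)(1 10)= [8, 10, 2, 3, 0, 5, 6, 7, 4, 9, 1]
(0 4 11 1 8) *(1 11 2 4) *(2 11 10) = (0 1 8)(2 4 11 10) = [1, 8, 4, 3, 11, 5, 6, 7, 0, 9, 2, 10]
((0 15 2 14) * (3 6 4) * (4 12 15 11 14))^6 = ((0 11 14)(2 4 3 6 12 15))^6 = (15)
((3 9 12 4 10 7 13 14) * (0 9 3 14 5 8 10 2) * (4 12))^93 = (14)(0 9 4 2)(5 7 8 13 10)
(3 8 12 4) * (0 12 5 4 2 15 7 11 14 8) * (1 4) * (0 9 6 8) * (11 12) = [11, 4, 15, 9, 3, 1, 8, 12, 5, 6, 10, 14, 2, 13, 0, 7] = (0 11 14)(1 4 3 9 6 8 5)(2 15 7 12)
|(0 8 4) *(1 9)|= 6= |(0 8 4)(1 9)|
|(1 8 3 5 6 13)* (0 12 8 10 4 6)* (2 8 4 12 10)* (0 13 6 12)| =6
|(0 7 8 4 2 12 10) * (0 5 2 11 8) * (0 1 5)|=|(0 7 1 5 2 12 10)(4 11 8)|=21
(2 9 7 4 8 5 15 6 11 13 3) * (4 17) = (2 9 7 17 4 8 5 15 6 11 13 3) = [0, 1, 9, 2, 8, 15, 11, 17, 5, 7, 10, 13, 12, 3, 14, 6, 16, 4]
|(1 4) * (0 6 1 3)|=5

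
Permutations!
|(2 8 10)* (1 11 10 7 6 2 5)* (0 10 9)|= 12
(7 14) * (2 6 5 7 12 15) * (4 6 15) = (2 15)(4 6 5 7 14 12) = [0, 1, 15, 3, 6, 7, 5, 14, 8, 9, 10, 11, 4, 13, 12, 2]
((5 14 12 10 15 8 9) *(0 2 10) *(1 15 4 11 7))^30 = (0 11 8 12 4 15 14 10 1 5 2 7 9)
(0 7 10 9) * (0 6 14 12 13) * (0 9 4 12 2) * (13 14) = [7, 1, 0, 3, 12, 5, 13, 10, 8, 6, 4, 11, 14, 9, 2] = (0 7 10 4 12 14 2)(6 13 9)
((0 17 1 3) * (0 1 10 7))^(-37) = (0 7 10 17)(1 3)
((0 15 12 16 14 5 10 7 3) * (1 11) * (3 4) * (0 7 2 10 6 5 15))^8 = (16)(3 4 7)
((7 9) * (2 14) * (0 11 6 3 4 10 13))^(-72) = ((0 11 6 3 4 10 13)(2 14)(7 9))^(-72) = (14)(0 10 3 11 13 4 6)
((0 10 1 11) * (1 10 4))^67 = (0 11 1 4)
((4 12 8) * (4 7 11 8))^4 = ((4 12)(7 11 8))^4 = (12)(7 11 8)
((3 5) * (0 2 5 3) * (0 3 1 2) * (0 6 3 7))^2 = (0 3 2 7 6 1 5)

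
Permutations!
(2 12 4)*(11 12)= [0, 1, 11, 3, 2, 5, 6, 7, 8, 9, 10, 12, 4]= (2 11 12 4)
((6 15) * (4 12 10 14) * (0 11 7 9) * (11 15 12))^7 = (0 11 10 15 7 14 6 9 4 12)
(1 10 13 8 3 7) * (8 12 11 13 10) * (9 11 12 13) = [0, 8, 2, 7, 4, 5, 6, 1, 3, 11, 10, 9, 12, 13] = (13)(1 8 3 7)(9 11)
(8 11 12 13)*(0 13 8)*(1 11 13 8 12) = (0 8 13)(1 11) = [8, 11, 2, 3, 4, 5, 6, 7, 13, 9, 10, 1, 12, 0]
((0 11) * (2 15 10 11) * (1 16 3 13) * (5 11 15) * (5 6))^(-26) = (0 11 5 6 2)(1 3)(13 16)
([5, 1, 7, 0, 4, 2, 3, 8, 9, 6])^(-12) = [8, 1, 6, 7, 4, 9, 2, 3, 0, 5]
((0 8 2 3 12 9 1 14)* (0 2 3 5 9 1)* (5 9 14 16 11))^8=((0 8 3 12 1 16 11 5 14 2 9))^8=(0 14 16 3 9 5 1 8 2 11 12)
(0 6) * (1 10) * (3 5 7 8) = (0 6)(1 10)(3 5 7 8) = [6, 10, 2, 5, 4, 7, 0, 8, 3, 9, 1]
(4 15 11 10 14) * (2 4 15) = [0, 1, 4, 3, 2, 5, 6, 7, 8, 9, 14, 10, 12, 13, 15, 11] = (2 4)(10 14 15 11)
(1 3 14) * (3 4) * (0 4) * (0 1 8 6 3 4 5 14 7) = [5, 1, 2, 7, 4, 14, 3, 0, 6, 9, 10, 11, 12, 13, 8] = (0 5 14 8 6 3 7)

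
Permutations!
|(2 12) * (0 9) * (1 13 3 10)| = |(0 9)(1 13 3 10)(2 12)| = 4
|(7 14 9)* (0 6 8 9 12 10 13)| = |(0 6 8 9 7 14 12 10 13)| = 9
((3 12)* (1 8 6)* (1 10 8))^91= (3 12)(6 10 8)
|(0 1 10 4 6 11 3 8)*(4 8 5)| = 20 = |(0 1 10 8)(3 5 4 6 11)|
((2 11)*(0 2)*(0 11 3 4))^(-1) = (11)(0 4 3 2)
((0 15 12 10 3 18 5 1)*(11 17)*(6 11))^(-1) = (0 1 5 18 3 10 12 15)(6 17 11)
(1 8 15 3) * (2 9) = [0, 8, 9, 1, 4, 5, 6, 7, 15, 2, 10, 11, 12, 13, 14, 3] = (1 8 15 3)(2 9)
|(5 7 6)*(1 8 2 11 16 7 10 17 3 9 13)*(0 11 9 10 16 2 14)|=|(0 11 2 9 13 1 8 14)(3 10 17)(5 16 7 6)|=24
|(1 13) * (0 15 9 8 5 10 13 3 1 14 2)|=18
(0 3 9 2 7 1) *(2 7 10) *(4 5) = (0 3 9 7 1)(2 10)(4 5) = [3, 0, 10, 9, 5, 4, 6, 1, 8, 7, 2]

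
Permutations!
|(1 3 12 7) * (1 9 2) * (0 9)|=7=|(0 9 2 1 3 12 7)|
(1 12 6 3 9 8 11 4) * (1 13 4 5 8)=(1 12 6 3 9)(4 13)(5 8 11)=[0, 12, 2, 9, 13, 8, 3, 7, 11, 1, 10, 5, 6, 4]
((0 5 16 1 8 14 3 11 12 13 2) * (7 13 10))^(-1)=(0 2 13 7 10 12 11 3 14 8 1 16 5)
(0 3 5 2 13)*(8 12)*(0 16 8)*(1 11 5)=(0 3 1 11 5 2 13 16 8 12)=[3, 11, 13, 1, 4, 2, 6, 7, 12, 9, 10, 5, 0, 16, 14, 15, 8]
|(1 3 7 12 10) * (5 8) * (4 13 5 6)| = 5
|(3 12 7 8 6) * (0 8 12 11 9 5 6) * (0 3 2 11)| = |(0 8 3)(2 11 9 5 6)(7 12)| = 30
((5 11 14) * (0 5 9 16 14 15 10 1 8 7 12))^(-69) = ((0 5 11 15 10 1 8 7 12)(9 16 14))^(-69) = (16)(0 15 8)(1 12 11)(5 10 7)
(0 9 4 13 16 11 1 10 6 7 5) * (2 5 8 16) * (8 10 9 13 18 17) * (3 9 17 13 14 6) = [14, 17, 5, 9, 18, 0, 7, 10, 16, 4, 3, 1, 12, 2, 6, 15, 11, 8, 13] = (0 14 6 7 10 3 9 4 18 13 2 5)(1 17 8 16 11)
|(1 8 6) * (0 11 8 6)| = 6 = |(0 11 8)(1 6)|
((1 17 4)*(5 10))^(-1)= ((1 17 4)(5 10))^(-1)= (1 4 17)(5 10)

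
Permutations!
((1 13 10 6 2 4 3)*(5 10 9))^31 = ((1 13 9 5 10 6 2 4 3))^31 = (1 10 3 5 4 9 2 13 6)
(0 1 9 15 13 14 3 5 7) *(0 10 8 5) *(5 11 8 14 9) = (0 1 5 7 10 14 3)(8 11)(9 15 13) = [1, 5, 2, 0, 4, 7, 6, 10, 11, 15, 14, 8, 12, 9, 3, 13]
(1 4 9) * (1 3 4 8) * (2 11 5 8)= (1 2 11 5 8)(3 4 9)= [0, 2, 11, 4, 9, 8, 6, 7, 1, 3, 10, 5]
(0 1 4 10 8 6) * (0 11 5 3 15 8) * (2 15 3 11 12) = (0 1 4 10)(2 15 8 6 12)(5 11) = [1, 4, 15, 3, 10, 11, 12, 7, 6, 9, 0, 5, 2, 13, 14, 8]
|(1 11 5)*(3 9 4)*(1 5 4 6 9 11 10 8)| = 6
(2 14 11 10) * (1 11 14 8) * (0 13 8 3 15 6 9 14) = (0 13 8 1 11 10 2 3 15 6 9 14) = [13, 11, 3, 15, 4, 5, 9, 7, 1, 14, 2, 10, 12, 8, 0, 6]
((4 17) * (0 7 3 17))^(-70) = ((0 7 3 17 4))^(-70) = (17)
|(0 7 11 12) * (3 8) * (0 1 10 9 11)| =10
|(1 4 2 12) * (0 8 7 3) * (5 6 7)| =12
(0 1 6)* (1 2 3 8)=(0 2 3 8 1 6)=[2, 6, 3, 8, 4, 5, 0, 7, 1]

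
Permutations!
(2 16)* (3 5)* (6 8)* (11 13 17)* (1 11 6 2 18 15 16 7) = [0, 11, 7, 5, 4, 3, 8, 1, 2, 9, 10, 13, 12, 17, 14, 16, 18, 6, 15] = (1 11 13 17 6 8 2 7)(3 5)(15 16 18)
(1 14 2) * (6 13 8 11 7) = (1 14 2)(6 13 8 11 7) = [0, 14, 1, 3, 4, 5, 13, 6, 11, 9, 10, 7, 12, 8, 2]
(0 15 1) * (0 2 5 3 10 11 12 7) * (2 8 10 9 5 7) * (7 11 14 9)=(0 15 1 8 10 14 9 5 3 7)(2 11 12)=[15, 8, 11, 7, 4, 3, 6, 0, 10, 5, 14, 12, 2, 13, 9, 1]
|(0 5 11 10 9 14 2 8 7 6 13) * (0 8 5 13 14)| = 11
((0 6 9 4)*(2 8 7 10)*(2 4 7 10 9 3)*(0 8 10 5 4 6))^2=((2 10 6 3)(4 8 5)(7 9))^2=(2 6)(3 10)(4 5 8)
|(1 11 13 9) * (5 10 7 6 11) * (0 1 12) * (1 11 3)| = 30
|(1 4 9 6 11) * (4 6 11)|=|(1 6 4 9 11)|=5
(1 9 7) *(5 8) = (1 9 7)(5 8) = [0, 9, 2, 3, 4, 8, 6, 1, 5, 7]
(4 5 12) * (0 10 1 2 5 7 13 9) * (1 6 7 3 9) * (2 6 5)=(0 10 5 12 4 3 9)(1 6 7 13)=[10, 6, 2, 9, 3, 12, 7, 13, 8, 0, 5, 11, 4, 1]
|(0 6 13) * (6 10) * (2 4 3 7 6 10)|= |(0 2 4 3 7 6 13)|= 7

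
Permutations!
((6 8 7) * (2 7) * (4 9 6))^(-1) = ((2 7 4 9 6 8))^(-1) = (2 8 6 9 4 7)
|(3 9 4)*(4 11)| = |(3 9 11 4)| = 4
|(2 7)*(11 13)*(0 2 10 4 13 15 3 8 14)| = 11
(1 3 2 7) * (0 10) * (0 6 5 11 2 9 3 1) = [10, 1, 7, 9, 4, 11, 5, 0, 8, 3, 6, 2] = (0 10 6 5 11 2 7)(3 9)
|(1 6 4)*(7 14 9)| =|(1 6 4)(7 14 9)| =3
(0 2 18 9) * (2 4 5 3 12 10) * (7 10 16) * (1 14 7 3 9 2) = (0 4 5 9)(1 14 7 10)(2 18)(3 12 16) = [4, 14, 18, 12, 5, 9, 6, 10, 8, 0, 1, 11, 16, 13, 7, 15, 3, 17, 2]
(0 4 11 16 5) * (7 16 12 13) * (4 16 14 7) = (0 16 5)(4 11 12 13)(7 14) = [16, 1, 2, 3, 11, 0, 6, 14, 8, 9, 10, 12, 13, 4, 7, 15, 5]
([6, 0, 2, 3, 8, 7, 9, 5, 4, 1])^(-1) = [1, 9, 2, 3, 8, 7, 0, 5, 4, 6]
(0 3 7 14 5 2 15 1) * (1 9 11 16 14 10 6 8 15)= [3, 0, 1, 7, 4, 2, 8, 10, 15, 11, 6, 16, 12, 13, 5, 9, 14]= (0 3 7 10 6 8 15 9 11 16 14 5 2 1)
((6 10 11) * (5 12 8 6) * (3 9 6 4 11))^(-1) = ((3 9 6 10)(4 11 5 12 8))^(-1) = (3 10 6 9)(4 8 12 5 11)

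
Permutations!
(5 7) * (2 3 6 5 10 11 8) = [0, 1, 3, 6, 4, 7, 5, 10, 2, 9, 11, 8] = (2 3 6 5 7 10 11 8)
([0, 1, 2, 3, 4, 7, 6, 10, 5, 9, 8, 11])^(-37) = (11)(5 8 10 7)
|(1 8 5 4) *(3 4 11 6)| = 7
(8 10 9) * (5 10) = (5 10 9 8) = [0, 1, 2, 3, 4, 10, 6, 7, 5, 8, 9]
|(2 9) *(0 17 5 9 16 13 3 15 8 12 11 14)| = 13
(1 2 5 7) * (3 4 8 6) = [0, 2, 5, 4, 8, 7, 3, 1, 6] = (1 2 5 7)(3 4 8 6)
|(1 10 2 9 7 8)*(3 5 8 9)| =|(1 10 2 3 5 8)(7 9)| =6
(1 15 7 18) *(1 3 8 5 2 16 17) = (1 15 7 18 3 8 5 2 16 17) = [0, 15, 16, 8, 4, 2, 6, 18, 5, 9, 10, 11, 12, 13, 14, 7, 17, 1, 3]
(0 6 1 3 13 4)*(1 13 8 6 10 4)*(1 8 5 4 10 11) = [11, 3, 2, 5, 0, 4, 13, 7, 6, 9, 10, 1, 12, 8] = (0 11 1 3 5 4)(6 13 8)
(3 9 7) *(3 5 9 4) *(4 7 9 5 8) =(9)(3 7 8 4) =[0, 1, 2, 7, 3, 5, 6, 8, 4, 9]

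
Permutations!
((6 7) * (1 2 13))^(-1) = (1 13 2)(6 7)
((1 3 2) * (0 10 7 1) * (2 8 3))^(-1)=((0 10 7 1 2)(3 8))^(-1)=(0 2 1 7 10)(3 8)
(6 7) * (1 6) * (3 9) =(1 6 7)(3 9) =[0, 6, 2, 9, 4, 5, 7, 1, 8, 3]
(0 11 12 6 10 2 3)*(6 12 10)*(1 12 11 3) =(0 3)(1 12 11 10 2) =[3, 12, 1, 0, 4, 5, 6, 7, 8, 9, 2, 10, 11]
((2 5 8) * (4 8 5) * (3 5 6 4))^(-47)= (2 3 5 6 4 8)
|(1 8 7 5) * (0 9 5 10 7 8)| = 4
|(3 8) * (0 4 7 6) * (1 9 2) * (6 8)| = 6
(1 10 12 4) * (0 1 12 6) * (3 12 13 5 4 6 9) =(0 1 10 9 3 12 6)(4 13 5) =[1, 10, 2, 12, 13, 4, 0, 7, 8, 3, 9, 11, 6, 5]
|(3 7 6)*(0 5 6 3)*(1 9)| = 6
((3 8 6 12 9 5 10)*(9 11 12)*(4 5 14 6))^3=(14)(3 5 8 10 4)(11 12)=((3 8 4 5 10)(6 9 14)(11 12))^3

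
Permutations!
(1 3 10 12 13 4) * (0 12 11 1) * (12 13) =(0 13 4)(1 3 10 11) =[13, 3, 2, 10, 0, 5, 6, 7, 8, 9, 11, 1, 12, 4]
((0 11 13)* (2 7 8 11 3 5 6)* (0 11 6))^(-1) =((0 3 5)(2 7 8 6)(11 13))^(-1) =(0 5 3)(2 6 8 7)(11 13)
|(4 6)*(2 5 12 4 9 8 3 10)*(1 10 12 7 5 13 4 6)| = |(1 10 2 13 4)(3 12 6 9 8)(5 7)| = 10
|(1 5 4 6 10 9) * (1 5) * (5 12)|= |(4 6 10 9 12 5)|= 6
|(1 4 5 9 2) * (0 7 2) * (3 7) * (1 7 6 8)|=8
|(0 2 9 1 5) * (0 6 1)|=3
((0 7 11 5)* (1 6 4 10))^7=((0 7 11 5)(1 6 4 10))^7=(0 5 11 7)(1 10 4 6)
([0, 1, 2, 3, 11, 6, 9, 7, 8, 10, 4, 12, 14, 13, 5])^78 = [0, 1, 2, 3, 9, 12, 14, 7, 8, 5, 6, 10, 4, 13, 11]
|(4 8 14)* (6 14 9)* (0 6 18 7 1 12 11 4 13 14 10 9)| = 22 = |(0 6 10 9 18 7 1 12 11 4 8)(13 14)|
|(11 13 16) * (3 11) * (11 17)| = |(3 17 11 13 16)| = 5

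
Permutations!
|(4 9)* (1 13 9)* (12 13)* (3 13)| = |(1 12 3 13 9 4)| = 6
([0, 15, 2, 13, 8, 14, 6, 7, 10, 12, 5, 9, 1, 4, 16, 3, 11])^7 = [0, 5, 2, 16, 9, 15, 6, 7, 12, 8, 1, 4, 10, 11, 3, 14, 13]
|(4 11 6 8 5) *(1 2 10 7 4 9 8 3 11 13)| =6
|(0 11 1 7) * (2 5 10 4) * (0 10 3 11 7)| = |(0 7 10 4 2 5 3 11 1)| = 9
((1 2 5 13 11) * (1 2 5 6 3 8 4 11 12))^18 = ((1 5 13 12)(2 6 3 8 4 11))^18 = (1 13)(5 12)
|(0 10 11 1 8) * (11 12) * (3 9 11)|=|(0 10 12 3 9 11 1 8)|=8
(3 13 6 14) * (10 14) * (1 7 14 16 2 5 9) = (1 7 14 3 13 6 10 16 2 5 9) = [0, 7, 5, 13, 4, 9, 10, 14, 8, 1, 16, 11, 12, 6, 3, 15, 2]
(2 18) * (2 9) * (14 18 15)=(2 15 14 18 9)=[0, 1, 15, 3, 4, 5, 6, 7, 8, 2, 10, 11, 12, 13, 18, 14, 16, 17, 9]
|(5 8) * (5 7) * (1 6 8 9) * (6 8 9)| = |(1 8 7 5 6 9)| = 6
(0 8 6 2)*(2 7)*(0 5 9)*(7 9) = (0 8 6 9)(2 5 7) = [8, 1, 5, 3, 4, 7, 9, 2, 6, 0]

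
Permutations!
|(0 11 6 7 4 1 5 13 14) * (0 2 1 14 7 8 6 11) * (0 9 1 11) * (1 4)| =12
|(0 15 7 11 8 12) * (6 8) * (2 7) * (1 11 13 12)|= |(0 15 2 7 13 12)(1 11 6 8)|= 12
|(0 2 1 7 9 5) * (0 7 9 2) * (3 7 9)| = |(1 3 7 2)(5 9)| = 4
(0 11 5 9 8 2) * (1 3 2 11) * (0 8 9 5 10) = [1, 3, 8, 2, 4, 5, 6, 7, 11, 9, 0, 10] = (0 1 3 2 8 11 10)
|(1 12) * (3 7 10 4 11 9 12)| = |(1 3 7 10 4 11 9 12)| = 8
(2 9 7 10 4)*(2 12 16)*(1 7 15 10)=(1 7)(2 9 15 10 4 12 16)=[0, 7, 9, 3, 12, 5, 6, 1, 8, 15, 4, 11, 16, 13, 14, 10, 2]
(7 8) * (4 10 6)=(4 10 6)(7 8)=[0, 1, 2, 3, 10, 5, 4, 8, 7, 9, 6]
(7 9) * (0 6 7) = (0 6 7 9) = [6, 1, 2, 3, 4, 5, 7, 9, 8, 0]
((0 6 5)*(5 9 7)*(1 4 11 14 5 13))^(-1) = ((0 6 9 7 13 1 4 11 14 5))^(-1) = (0 5 14 11 4 1 13 7 9 6)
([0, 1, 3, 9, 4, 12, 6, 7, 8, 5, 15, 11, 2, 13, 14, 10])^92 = [0, 1, 9, 5, 4, 2, 6, 7, 8, 12, 10, 11, 3, 13, 14, 15]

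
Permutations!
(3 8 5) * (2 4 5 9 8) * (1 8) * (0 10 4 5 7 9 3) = (0 10 4 7 9 1 8 3 2 5) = [10, 8, 5, 2, 7, 0, 6, 9, 3, 1, 4]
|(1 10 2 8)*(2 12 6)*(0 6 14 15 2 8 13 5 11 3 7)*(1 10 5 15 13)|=14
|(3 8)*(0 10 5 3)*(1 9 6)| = 15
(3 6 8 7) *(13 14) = (3 6 8 7)(13 14) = [0, 1, 2, 6, 4, 5, 8, 3, 7, 9, 10, 11, 12, 14, 13]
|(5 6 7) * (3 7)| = 4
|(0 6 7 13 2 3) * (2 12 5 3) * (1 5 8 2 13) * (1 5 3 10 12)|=11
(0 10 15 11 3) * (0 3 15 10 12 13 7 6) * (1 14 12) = (0 1 14 12 13 7 6)(11 15) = [1, 14, 2, 3, 4, 5, 0, 6, 8, 9, 10, 15, 13, 7, 12, 11]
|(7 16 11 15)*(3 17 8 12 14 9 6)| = 28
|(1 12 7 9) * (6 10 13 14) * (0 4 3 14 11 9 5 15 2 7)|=|(0 4 3 14 6 10 13 11 9 1 12)(2 7 5 15)|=44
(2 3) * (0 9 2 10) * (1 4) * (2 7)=(0 9 7 2 3 10)(1 4)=[9, 4, 3, 10, 1, 5, 6, 2, 8, 7, 0]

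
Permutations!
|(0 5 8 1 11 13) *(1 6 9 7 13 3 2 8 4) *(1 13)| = |(0 5 4 13)(1 11 3 2 8 6 9 7)| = 8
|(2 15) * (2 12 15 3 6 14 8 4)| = 6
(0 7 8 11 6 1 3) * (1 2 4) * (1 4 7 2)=(0 2 7 8 11 6 1 3)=[2, 3, 7, 0, 4, 5, 1, 8, 11, 9, 10, 6]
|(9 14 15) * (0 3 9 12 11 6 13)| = |(0 3 9 14 15 12 11 6 13)| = 9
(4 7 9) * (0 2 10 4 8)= (0 2 10 4 7 9 8)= [2, 1, 10, 3, 7, 5, 6, 9, 0, 8, 4]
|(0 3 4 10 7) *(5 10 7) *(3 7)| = 2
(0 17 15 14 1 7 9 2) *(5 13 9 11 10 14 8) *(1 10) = (0 17 15 8 5 13 9 2)(1 7 11)(10 14) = [17, 7, 0, 3, 4, 13, 6, 11, 5, 2, 14, 1, 12, 9, 10, 8, 16, 15]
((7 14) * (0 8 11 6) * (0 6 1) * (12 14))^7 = ((0 8 11 1)(7 12 14))^7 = (0 1 11 8)(7 12 14)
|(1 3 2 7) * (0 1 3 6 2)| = 6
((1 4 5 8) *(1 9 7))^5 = ((1 4 5 8 9 7))^5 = (1 7 9 8 5 4)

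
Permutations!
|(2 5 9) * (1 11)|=6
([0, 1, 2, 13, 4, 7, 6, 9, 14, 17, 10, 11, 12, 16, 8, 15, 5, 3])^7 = (17)(8 14)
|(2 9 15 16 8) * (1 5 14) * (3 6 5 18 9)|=11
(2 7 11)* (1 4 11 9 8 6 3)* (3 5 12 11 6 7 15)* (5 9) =(1 4 6 9 8 7 5 12 11 2 15 3) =[0, 4, 15, 1, 6, 12, 9, 5, 7, 8, 10, 2, 11, 13, 14, 3]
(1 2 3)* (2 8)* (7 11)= [0, 8, 3, 1, 4, 5, 6, 11, 2, 9, 10, 7]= (1 8 2 3)(7 11)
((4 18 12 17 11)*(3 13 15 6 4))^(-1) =(3 11 17 12 18 4 6 15 13)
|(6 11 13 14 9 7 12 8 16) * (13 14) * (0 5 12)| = 10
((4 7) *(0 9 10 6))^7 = ((0 9 10 6)(4 7))^7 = (0 6 10 9)(4 7)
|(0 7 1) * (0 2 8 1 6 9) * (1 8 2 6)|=|(0 7 1 6 9)|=5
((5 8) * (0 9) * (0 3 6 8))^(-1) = ((0 9 3 6 8 5))^(-1) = (0 5 8 6 3 9)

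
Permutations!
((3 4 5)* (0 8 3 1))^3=(0 4)(1 3)(5 8)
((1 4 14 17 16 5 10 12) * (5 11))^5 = (1 11 4 5 14 10 17 12 16)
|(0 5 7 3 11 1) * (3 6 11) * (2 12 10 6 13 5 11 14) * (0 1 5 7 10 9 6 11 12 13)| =|(0 12 9 6 14 2 13 7)(5 10 11)| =24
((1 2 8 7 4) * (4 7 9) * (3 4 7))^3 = (1 9 4 8 3 2 7)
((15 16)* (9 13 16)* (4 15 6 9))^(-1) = ((4 15)(6 9 13 16))^(-1) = (4 15)(6 16 13 9)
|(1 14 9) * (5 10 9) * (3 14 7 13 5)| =|(1 7 13 5 10 9)(3 14)| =6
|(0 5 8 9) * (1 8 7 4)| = |(0 5 7 4 1 8 9)| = 7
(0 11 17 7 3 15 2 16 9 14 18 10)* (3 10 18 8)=(18)(0 11 17 7 10)(2 16 9 14 8 3 15)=[11, 1, 16, 15, 4, 5, 6, 10, 3, 14, 0, 17, 12, 13, 8, 2, 9, 7, 18]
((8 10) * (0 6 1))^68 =(10)(0 1 6)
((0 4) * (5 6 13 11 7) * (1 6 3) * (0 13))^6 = (0 3 11)(1 7 4)(5 13 6)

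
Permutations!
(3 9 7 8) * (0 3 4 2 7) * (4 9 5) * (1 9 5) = (0 3 1 9)(2 7 8 5 4) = [3, 9, 7, 1, 2, 4, 6, 8, 5, 0]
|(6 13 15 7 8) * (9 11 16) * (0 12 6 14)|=|(0 12 6 13 15 7 8 14)(9 11 16)|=24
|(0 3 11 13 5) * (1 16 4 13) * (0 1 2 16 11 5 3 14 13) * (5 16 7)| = |(0 14 13 3 16 4)(1 11 2 7 5)| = 30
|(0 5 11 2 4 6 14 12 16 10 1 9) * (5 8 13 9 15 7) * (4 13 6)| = 15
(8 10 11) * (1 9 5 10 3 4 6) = (1 9 5 10 11 8 3 4 6) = [0, 9, 2, 4, 6, 10, 1, 7, 3, 5, 11, 8]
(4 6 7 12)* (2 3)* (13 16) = (2 3)(4 6 7 12)(13 16) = [0, 1, 3, 2, 6, 5, 7, 12, 8, 9, 10, 11, 4, 16, 14, 15, 13]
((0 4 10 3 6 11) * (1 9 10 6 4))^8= (11)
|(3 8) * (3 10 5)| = |(3 8 10 5)| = 4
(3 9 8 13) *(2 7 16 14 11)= [0, 1, 7, 9, 4, 5, 6, 16, 13, 8, 10, 2, 12, 3, 11, 15, 14]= (2 7 16 14 11)(3 9 8 13)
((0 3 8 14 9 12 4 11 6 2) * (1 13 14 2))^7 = ((0 3 8 2)(1 13 14 9 12 4 11 6))^7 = (0 2 8 3)(1 6 11 4 12 9 14 13)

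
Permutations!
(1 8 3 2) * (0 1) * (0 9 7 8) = (0 1)(2 9 7 8 3) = [1, 0, 9, 2, 4, 5, 6, 8, 3, 7]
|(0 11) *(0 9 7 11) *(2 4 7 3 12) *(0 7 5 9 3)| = |(0 7 11 3 12 2 4 5 9)| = 9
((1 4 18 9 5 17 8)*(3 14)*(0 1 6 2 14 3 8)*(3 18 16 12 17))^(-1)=(0 17 12 16 4 1)(2 6 8 14)(3 5 9 18)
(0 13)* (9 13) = [9, 1, 2, 3, 4, 5, 6, 7, 8, 13, 10, 11, 12, 0] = (0 9 13)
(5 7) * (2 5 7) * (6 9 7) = [0, 1, 5, 3, 4, 2, 9, 6, 8, 7] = (2 5)(6 9 7)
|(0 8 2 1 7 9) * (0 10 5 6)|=9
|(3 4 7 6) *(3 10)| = 5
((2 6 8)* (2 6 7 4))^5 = ((2 7 4)(6 8))^5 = (2 4 7)(6 8)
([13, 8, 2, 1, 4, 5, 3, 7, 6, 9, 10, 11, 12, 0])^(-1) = (0 13)(1 3 6 8)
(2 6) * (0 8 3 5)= [8, 1, 6, 5, 4, 0, 2, 7, 3]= (0 8 3 5)(2 6)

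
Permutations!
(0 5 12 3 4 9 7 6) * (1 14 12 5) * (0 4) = (0 1 14 12 3)(4 9 7 6) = [1, 14, 2, 0, 9, 5, 4, 6, 8, 7, 10, 11, 3, 13, 12]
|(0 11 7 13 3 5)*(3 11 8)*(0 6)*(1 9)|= 30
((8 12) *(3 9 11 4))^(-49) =((3 9 11 4)(8 12))^(-49) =(3 4 11 9)(8 12)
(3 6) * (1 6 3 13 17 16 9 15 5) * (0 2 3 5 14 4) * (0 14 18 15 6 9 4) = (0 2 3 5 1 9 6 13 17 16 4 14)(15 18) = [2, 9, 3, 5, 14, 1, 13, 7, 8, 6, 10, 11, 12, 17, 0, 18, 4, 16, 15]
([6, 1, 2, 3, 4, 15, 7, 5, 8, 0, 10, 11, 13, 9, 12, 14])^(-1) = [9, 1, 2, 3, 4, 7, 0, 6, 8, 13, 10, 11, 14, 12, 15, 5]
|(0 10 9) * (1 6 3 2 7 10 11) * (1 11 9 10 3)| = 6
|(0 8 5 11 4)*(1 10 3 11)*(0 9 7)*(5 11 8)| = 10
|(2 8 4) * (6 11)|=|(2 8 4)(6 11)|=6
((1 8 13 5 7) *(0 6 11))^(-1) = ((0 6 11)(1 8 13 5 7))^(-1) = (0 11 6)(1 7 5 13 8)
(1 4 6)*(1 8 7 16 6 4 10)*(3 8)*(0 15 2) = (0 15 2)(1 10)(3 8 7 16 6) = [15, 10, 0, 8, 4, 5, 3, 16, 7, 9, 1, 11, 12, 13, 14, 2, 6]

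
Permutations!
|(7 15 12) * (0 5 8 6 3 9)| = 6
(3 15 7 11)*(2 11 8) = (2 11 3 15 7 8) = [0, 1, 11, 15, 4, 5, 6, 8, 2, 9, 10, 3, 12, 13, 14, 7]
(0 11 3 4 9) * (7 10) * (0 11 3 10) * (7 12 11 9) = (0 3 4 7)(10 12 11) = [3, 1, 2, 4, 7, 5, 6, 0, 8, 9, 12, 10, 11]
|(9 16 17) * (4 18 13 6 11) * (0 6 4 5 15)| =15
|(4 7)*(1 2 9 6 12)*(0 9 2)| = 10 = |(0 9 6 12 1)(4 7)|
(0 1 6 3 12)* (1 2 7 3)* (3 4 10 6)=[2, 3, 7, 12, 10, 5, 1, 4, 8, 9, 6, 11, 0]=(0 2 7 4 10 6 1 3 12)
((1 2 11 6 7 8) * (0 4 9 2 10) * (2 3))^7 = (0 7 3 10 6 9 1 11 4 8 2)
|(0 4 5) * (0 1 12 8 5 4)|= |(1 12 8 5)|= 4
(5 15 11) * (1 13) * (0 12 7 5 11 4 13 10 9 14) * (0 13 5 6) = [12, 10, 2, 3, 5, 15, 0, 6, 8, 14, 9, 11, 7, 1, 13, 4] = (0 12 7 6)(1 10 9 14 13)(4 5 15)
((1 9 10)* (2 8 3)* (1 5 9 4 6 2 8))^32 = (5 10 9)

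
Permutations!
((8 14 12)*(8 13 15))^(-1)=(8 15 13 12 14)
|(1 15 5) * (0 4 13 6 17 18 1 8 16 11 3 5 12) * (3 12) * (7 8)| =15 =|(0 4 13 6 17 18 1 15 3 5 7 8 16 11 12)|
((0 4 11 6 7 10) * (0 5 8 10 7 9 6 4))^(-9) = (4 11)(6 9)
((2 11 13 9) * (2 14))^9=(2 14 9 13 11)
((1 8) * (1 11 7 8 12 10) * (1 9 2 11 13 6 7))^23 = (1 11 2 9 10 12)(6 13 8 7)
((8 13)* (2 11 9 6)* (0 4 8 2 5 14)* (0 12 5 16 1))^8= ((0 4 8 13 2 11 9 6 16 1)(5 14 12))^8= (0 16 9 2 8)(1 6 11 13 4)(5 12 14)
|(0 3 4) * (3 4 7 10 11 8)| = |(0 4)(3 7 10 11 8)| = 10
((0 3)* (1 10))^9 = ((0 3)(1 10))^9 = (0 3)(1 10)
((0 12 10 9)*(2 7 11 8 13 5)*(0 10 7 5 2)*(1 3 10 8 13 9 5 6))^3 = ((0 12 7 11 13 2 6 1 3 10 5)(8 9))^3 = (0 11 6 10 12 13 1 5 7 2 3)(8 9)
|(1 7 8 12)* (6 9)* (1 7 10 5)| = |(1 10 5)(6 9)(7 8 12)| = 6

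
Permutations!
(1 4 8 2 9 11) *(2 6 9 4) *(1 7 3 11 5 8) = (1 2 4)(3 11 7)(5 8 6 9) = [0, 2, 4, 11, 1, 8, 9, 3, 6, 5, 10, 7]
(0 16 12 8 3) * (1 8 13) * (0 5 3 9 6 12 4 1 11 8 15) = (0 16 4 1 15)(3 5)(6 12 13 11 8 9) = [16, 15, 2, 5, 1, 3, 12, 7, 9, 6, 10, 8, 13, 11, 14, 0, 4]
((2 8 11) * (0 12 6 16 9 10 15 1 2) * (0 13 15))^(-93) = ((0 12 6 16 9 10)(1 2 8 11 13 15))^(-93) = (0 16)(1 11)(2 13)(6 10)(8 15)(9 12)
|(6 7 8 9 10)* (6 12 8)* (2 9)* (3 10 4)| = 14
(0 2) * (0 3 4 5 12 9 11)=(0 2 3 4 5 12 9 11)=[2, 1, 3, 4, 5, 12, 6, 7, 8, 11, 10, 0, 9]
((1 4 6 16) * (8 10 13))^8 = ((1 4 6 16)(8 10 13))^8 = (16)(8 13 10)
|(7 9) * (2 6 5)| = |(2 6 5)(7 9)| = 6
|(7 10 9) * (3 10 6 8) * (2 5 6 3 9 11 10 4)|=|(2 5 6 8 9 7 3 4)(10 11)|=8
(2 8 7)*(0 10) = (0 10)(2 8 7) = [10, 1, 8, 3, 4, 5, 6, 2, 7, 9, 0]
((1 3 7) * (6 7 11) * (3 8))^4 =(1 6 3)(7 11 8)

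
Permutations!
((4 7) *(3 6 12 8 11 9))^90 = (12)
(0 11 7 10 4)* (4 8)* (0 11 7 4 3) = (0 7 10 8 3)(4 11) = [7, 1, 2, 0, 11, 5, 6, 10, 3, 9, 8, 4]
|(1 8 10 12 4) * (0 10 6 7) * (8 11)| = 9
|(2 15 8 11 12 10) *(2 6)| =7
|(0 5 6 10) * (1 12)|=|(0 5 6 10)(1 12)|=4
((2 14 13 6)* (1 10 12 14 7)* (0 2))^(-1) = ((0 2 7 1 10 12 14 13 6))^(-1) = (0 6 13 14 12 10 1 7 2)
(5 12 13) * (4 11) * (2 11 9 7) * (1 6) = (1 6)(2 11 4 9 7)(5 12 13) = [0, 6, 11, 3, 9, 12, 1, 2, 8, 7, 10, 4, 13, 5]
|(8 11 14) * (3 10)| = 6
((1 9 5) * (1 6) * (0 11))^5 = (0 11)(1 9 5 6)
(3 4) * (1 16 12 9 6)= (1 16 12 9 6)(3 4)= [0, 16, 2, 4, 3, 5, 1, 7, 8, 6, 10, 11, 9, 13, 14, 15, 12]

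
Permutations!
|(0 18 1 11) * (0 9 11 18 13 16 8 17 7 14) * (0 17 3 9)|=42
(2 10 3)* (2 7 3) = (2 10)(3 7) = [0, 1, 10, 7, 4, 5, 6, 3, 8, 9, 2]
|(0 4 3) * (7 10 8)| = |(0 4 3)(7 10 8)| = 3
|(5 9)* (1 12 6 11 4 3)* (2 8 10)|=6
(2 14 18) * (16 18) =(2 14 16 18) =[0, 1, 14, 3, 4, 5, 6, 7, 8, 9, 10, 11, 12, 13, 16, 15, 18, 17, 2]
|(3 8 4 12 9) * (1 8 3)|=|(1 8 4 12 9)|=5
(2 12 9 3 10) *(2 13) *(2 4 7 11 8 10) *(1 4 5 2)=(1 4 7 11 8 10 13 5 2 12 9 3)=[0, 4, 12, 1, 7, 2, 6, 11, 10, 3, 13, 8, 9, 5]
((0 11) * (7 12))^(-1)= (0 11)(7 12)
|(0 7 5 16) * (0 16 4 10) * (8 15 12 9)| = |(16)(0 7 5 4 10)(8 15 12 9)| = 20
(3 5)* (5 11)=(3 11 5)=[0, 1, 2, 11, 4, 3, 6, 7, 8, 9, 10, 5]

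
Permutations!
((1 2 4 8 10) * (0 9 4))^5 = (0 1 8 9 2 10 4)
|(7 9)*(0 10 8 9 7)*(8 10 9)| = 2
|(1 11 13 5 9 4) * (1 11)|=|(4 11 13 5 9)|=5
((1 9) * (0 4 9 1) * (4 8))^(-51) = (0 8 4 9)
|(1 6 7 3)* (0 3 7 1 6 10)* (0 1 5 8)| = 10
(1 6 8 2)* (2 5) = [0, 6, 1, 3, 4, 2, 8, 7, 5] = (1 6 8 5 2)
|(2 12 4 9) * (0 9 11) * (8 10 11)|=8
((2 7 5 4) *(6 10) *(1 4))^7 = (1 2 5 4 7)(6 10)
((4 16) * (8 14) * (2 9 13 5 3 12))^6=((2 9 13 5 3 12)(4 16)(8 14))^6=(16)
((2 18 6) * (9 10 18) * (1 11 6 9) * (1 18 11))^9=((2 18 9 10 11 6))^9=(2 10)(6 9)(11 18)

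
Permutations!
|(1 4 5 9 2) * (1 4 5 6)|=|(1 5 9 2 4 6)|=6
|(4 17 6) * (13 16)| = |(4 17 6)(13 16)| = 6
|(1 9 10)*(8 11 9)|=|(1 8 11 9 10)|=5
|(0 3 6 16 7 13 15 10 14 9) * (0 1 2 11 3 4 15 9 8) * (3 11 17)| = 18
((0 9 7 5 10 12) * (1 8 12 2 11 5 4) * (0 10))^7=((0 9 7 4 1 8 12 10 2 11 5))^7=(0 10 4 5 12 7 11 8 9 2 1)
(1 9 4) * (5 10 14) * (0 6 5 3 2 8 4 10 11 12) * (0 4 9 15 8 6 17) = (0 17)(1 15 8 9 10 14 3 2 6 5 11 12 4) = [17, 15, 6, 2, 1, 11, 5, 7, 9, 10, 14, 12, 4, 13, 3, 8, 16, 0]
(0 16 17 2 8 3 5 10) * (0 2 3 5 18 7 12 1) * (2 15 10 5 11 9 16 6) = (0 6 2 8 11 9 16 17 3 18 7 12 1)(10 15) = [6, 0, 8, 18, 4, 5, 2, 12, 11, 16, 15, 9, 1, 13, 14, 10, 17, 3, 7]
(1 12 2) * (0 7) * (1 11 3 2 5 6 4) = [7, 12, 11, 2, 1, 6, 4, 0, 8, 9, 10, 3, 5] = (0 7)(1 12 5 6 4)(2 11 3)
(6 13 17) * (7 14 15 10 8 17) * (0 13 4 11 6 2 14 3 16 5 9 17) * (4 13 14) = (0 14 15 10 8)(2 4 11 6 13 7 3 16 5 9 17) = [14, 1, 4, 16, 11, 9, 13, 3, 0, 17, 8, 6, 12, 7, 15, 10, 5, 2]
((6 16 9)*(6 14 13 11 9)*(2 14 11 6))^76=((2 14 13 6 16)(9 11))^76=(2 14 13 6 16)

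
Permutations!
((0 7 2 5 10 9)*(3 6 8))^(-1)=((0 7 2 5 10 9)(3 6 8))^(-1)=(0 9 10 5 2 7)(3 8 6)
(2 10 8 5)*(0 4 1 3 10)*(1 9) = (0 4 9 1 3 10 8 5 2) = [4, 3, 0, 10, 9, 2, 6, 7, 5, 1, 8]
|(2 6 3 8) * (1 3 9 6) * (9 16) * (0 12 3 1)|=15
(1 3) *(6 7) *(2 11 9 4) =(1 3)(2 11 9 4)(6 7) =[0, 3, 11, 1, 2, 5, 7, 6, 8, 4, 10, 9]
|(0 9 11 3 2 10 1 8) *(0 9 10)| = 8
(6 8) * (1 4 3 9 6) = (1 4 3 9 6 8) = [0, 4, 2, 9, 3, 5, 8, 7, 1, 6]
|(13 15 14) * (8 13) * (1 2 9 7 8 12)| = |(1 2 9 7 8 13 15 14 12)| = 9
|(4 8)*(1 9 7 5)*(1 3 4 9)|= |(3 4 8 9 7 5)|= 6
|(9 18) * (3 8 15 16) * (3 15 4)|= |(3 8 4)(9 18)(15 16)|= 6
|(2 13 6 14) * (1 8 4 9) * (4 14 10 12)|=10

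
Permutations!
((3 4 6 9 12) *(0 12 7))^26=((0 12 3 4 6 9 7))^26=(0 9 4 12 7 6 3)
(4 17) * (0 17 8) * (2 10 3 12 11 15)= (0 17 4 8)(2 10 3 12 11 15)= [17, 1, 10, 12, 8, 5, 6, 7, 0, 9, 3, 15, 11, 13, 14, 2, 16, 4]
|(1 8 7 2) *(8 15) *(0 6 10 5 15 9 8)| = |(0 6 10 5 15)(1 9 8 7 2)| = 5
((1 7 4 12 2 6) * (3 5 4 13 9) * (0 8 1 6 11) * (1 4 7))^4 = ((0 8 4 12 2 11)(3 5 7 13 9))^4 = (0 2 4)(3 9 13 7 5)(8 11 12)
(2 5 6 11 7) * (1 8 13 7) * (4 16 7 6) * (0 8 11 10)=(0 8 13 6 10)(1 11)(2 5 4 16 7)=[8, 11, 5, 3, 16, 4, 10, 2, 13, 9, 0, 1, 12, 6, 14, 15, 7]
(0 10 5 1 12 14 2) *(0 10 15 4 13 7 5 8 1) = [15, 12, 10, 3, 13, 0, 6, 5, 1, 9, 8, 11, 14, 7, 2, 4] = (0 15 4 13 7 5)(1 12 14 2 10 8)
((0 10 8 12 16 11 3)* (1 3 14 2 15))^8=((0 10 8 12 16 11 14 2 15 1 3))^8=(0 15 11 8 3 2 16 10 1 14 12)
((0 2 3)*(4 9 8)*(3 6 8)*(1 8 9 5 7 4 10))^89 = ((0 2 6 9 3)(1 8 10)(4 5 7))^89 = (0 3 9 6 2)(1 10 8)(4 7 5)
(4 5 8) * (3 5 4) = (3 5 8) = [0, 1, 2, 5, 4, 8, 6, 7, 3]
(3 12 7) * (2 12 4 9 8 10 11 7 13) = (2 12 13)(3 4 9 8 10 11 7) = [0, 1, 12, 4, 9, 5, 6, 3, 10, 8, 11, 7, 13, 2]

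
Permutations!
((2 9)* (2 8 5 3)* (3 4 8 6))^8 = (9)(4 5 8)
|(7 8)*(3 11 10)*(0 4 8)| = |(0 4 8 7)(3 11 10)| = 12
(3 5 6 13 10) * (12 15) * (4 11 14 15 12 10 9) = (3 5 6 13 9 4 11 14 15 10) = [0, 1, 2, 5, 11, 6, 13, 7, 8, 4, 3, 14, 12, 9, 15, 10]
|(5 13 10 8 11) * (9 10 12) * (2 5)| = |(2 5 13 12 9 10 8 11)| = 8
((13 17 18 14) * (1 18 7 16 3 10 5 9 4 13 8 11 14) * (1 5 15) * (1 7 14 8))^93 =((1 18 5 9 4 13 17 14)(3 10 15 7 16)(8 11))^93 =(1 13 5 14 4 18 17 9)(3 7 10 16 15)(8 11)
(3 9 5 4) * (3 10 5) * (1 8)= [0, 8, 2, 9, 10, 4, 6, 7, 1, 3, 5]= (1 8)(3 9)(4 10 5)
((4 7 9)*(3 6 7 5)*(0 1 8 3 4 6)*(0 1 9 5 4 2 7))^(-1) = (0 6 9)(1 3 8)(2 5 7)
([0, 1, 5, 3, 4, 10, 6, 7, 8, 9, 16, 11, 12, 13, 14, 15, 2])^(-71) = [0, 1, 5, 3, 4, 10, 6, 7, 8, 9, 16, 11, 12, 13, 14, 15, 2]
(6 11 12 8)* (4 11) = (4 11 12 8 6) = [0, 1, 2, 3, 11, 5, 4, 7, 6, 9, 10, 12, 8]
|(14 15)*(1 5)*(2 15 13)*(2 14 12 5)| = |(1 2 15 12 5)(13 14)| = 10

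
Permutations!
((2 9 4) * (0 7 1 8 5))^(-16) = (0 5 8 1 7)(2 4 9)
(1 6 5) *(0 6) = [6, 0, 2, 3, 4, 1, 5] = (0 6 5 1)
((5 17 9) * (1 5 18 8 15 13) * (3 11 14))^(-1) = (1 13 15 8 18 9 17 5)(3 14 11)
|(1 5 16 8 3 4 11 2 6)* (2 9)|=|(1 5 16 8 3 4 11 9 2 6)|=10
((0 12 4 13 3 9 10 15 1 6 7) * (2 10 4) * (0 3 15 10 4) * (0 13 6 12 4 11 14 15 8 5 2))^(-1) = (0 12 1 15 14 11 2 5 8 13 9 3 7 6 4)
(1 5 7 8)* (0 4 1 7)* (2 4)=[2, 5, 4, 3, 1, 0, 6, 8, 7]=(0 2 4 1 5)(7 8)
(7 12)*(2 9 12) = (2 9 12 7) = [0, 1, 9, 3, 4, 5, 6, 2, 8, 12, 10, 11, 7]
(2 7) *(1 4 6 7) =(1 4 6 7 2) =[0, 4, 1, 3, 6, 5, 7, 2]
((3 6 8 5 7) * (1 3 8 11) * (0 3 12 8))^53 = ((0 3 6 11 1 12 8 5 7))^53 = (0 7 5 8 12 1 11 6 3)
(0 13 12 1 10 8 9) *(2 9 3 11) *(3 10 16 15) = (0 13 12 1 16 15 3 11 2 9)(8 10) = [13, 16, 9, 11, 4, 5, 6, 7, 10, 0, 8, 2, 1, 12, 14, 3, 15]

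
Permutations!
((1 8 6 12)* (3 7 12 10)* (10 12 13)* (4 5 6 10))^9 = (1 12 6 5 4 13 7 3 10 8)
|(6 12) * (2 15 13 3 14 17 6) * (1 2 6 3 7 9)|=6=|(1 2 15 13 7 9)(3 14 17)(6 12)|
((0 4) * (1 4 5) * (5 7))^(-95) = (7)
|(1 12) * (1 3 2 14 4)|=6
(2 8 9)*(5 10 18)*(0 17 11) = (0 17 11)(2 8 9)(5 10 18) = [17, 1, 8, 3, 4, 10, 6, 7, 9, 2, 18, 0, 12, 13, 14, 15, 16, 11, 5]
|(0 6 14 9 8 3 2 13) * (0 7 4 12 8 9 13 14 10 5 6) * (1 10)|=8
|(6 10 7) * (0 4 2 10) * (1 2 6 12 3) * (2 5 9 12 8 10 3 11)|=|(0 4 6)(1 5 9 12 11 2 3)(7 8 10)|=21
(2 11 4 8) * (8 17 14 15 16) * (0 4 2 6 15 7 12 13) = (0 4 17 14 7 12 13)(2 11)(6 15 16 8) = [4, 1, 11, 3, 17, 5, 15, 12, 6, 9, 10, 2, 13, 0, 7, 16, 8, 14]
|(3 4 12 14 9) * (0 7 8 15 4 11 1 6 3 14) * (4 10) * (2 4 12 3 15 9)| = |(0 7 8 9 14 2 4 3 11 1 6 15 10 12)| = 14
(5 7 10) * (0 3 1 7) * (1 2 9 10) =[3, 7, 9, 2, 4, 0, 6, 1, 8, 10, 5] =(0 3 2 9 10 5)(1 7)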